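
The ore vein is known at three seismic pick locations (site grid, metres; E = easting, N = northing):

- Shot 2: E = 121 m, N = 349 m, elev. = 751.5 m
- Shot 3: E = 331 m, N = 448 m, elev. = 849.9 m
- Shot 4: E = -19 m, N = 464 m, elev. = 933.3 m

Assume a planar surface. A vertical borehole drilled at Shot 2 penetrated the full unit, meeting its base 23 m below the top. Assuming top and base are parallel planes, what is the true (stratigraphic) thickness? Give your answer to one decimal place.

13.5 m

Two edge vectors: Shot 2→Shot 3 = (210, 99, 98.4), Shot 2→Shot 4 = (-140, 115, 181.8).
Normal n = (Shot 2→Shot 3) × (Shot 2→Shot 4) = (6682.2, -51954, 38010).
So ∂z/∂E = −n_x/n_z = −0.17580 and ∂z/∂N = −n_y/n_z = 1.36685.
|∇z| = √(a²+b²) = 1.37811, so dip δ = arctan(1.37811) = 54.03°.
True thickness = vertical thickness × cos δ = 23 × cos 54.03° = 13.5 m.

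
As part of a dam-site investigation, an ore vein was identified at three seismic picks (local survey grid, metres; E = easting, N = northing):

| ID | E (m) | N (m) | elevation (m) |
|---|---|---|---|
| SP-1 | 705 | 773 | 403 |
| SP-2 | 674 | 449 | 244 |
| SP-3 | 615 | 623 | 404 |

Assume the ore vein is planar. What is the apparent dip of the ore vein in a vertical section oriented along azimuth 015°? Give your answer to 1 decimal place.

Two edge vectors: SP-1→SP-2 = (-31, -324, -159), SP-1→SP-3 = (-90, -150, 1).
Normal n = (SP-1→SP-2) × (SP-1→SP-3) = (-24174, 14341, -24510).
So ∂z/∂E = −n_x/n_z = −0.98629 and ∂z/∂N = −n_y/n_z = 0.58511.
Unit vector along 015° is (sin 15°, cos 15°) = (0.2588, 0.9659).
Slope in that direction = a·(0.2588) + b·(0.9659) = 0.30990.
Apparent dip = arctan|0.30990| = 17.2° (true dip is 48.9°, so apparent ≤ true as expected).

17.2°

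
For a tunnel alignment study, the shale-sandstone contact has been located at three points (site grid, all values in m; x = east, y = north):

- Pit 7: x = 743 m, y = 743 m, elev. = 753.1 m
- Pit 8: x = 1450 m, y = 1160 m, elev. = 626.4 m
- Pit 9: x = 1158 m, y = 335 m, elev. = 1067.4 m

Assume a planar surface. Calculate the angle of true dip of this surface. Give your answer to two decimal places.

Let the plane be z = a·x + b·y + c.
Pit 8−Pit 7: 707a + 417b = −126.7;  Pit 9−Pit 7: 415a − 408b = 314.3.
Solving gives a = 0.17198, b = −0.59542.
Gradient magnitude |∇z| = √(a² + b²) = √(0.02958 + 0.35452) = 0.61975.
True dip = arctan(0.61975) = 31.79°, dipping toward NNW (azimuth ≈ 344°).

31.79°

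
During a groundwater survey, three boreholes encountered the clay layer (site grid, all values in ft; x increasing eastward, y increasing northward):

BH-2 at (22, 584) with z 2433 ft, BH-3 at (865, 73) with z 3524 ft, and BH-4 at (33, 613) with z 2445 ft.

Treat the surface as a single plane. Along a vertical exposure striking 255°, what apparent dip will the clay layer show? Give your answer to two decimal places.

Let the plane be z = a·x + b·y + c.
BH-3−BH-2: 843a − 511b = 1091;  BH-4−BH-2: 11a + 29b = 12.
Solving gives a = 1.25619, b = −0.06269.
Unit vector along 255° is (sin 255°, cos 255°) = (-0.9659, -0.2588).
Slope in that direction = a·(-0.9659) + b·(-0.2588) = −1.19716.
Apparent dip = arctan|1.19716| = 50.13° (true dip is 51.5°, so apparent ≤ true as expected).

50.13°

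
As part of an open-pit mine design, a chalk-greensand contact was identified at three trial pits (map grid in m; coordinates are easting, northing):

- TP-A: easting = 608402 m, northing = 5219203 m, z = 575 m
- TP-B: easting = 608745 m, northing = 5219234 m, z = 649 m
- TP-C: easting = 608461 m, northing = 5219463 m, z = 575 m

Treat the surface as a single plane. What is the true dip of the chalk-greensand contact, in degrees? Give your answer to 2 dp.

Let the plane be z = a·easting + b·northing + c.
TP-B−TP-A: 343a + 31b = 74;  TP-C−TP-A: 59a + 260b = 0.
Solving gives a = 0.22026, b = −0.04998.
Gradient magnitude |∇z| = √(a² + b²) = √(0.04851 + 0.00250) = 0.22586.
True dip = arctan(0.22586) = 12.73°, dipping toward WNW (azimuth ≈ 283°).

12.73°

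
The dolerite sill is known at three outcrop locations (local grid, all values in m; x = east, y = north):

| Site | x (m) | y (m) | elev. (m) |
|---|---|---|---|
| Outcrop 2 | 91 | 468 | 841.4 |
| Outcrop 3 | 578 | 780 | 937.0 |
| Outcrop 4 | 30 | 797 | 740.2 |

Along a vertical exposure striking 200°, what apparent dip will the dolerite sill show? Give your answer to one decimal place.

Two edge vectors: Outcrop 2→Outcrop 3 = (487, 312, 95.6), Outcrop 2→Outcrop 4 = (-61, 329, -101.2).
Normal n = (Outcrop 2→Outcrop 3) × (Outcrop 2→Outcrop 4) = (-63026.8, 43452.8, 179255).
So ∂z/∂x = −n_x/n_z = 0.35160 and ∂z/∂y = −n_y/n_z = −0.24241.
Unit vector along 200° is (sin 200°, cos 200°) = (-0.3420, -0.9397).
Slope in that direction = a·(-0.3420) + b·(-0.9397) = 0.10753.
Apparent dip = arctan|0.10753| = 6.1° (true dip is 23.1°, so apparent ≤ true as expected).

6.1°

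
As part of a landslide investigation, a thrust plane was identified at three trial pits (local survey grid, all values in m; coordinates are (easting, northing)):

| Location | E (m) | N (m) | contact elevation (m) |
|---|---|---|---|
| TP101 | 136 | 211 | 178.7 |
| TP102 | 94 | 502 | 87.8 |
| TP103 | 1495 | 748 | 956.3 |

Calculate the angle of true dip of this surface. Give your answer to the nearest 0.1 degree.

Let the plane be z = a·E + b·N + c.
TP102−TP101: −42a + 291b = −90.9;  TP103−TP101: 1359a + 537b = 777.6.
Solving gives a = 0.65809, b = −0.21739.
Gradient magnitude |∇z| = √(a² + b²) = √(0.43308 + 0.04726) = 0.69306.
True dip = arctan(0.69306) = 34.7°, dipping toward WNW (azimuth ≈ 288°).

34.7°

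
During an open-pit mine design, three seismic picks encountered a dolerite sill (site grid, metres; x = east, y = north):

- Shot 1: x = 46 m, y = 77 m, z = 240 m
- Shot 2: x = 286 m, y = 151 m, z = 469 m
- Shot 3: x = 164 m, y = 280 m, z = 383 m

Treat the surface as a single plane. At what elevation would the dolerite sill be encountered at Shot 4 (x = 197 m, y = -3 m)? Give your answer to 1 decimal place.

361.0 m

Let the plane be z = a·x + b·y + c.
Shot 2−Shot 1: 240a + 74b = 229;  Shot 3−Shot 1: 118a + 203b = 143.
Solving gives a = 0.89789, b = 0.18250.
Then c = 240 − a·46 − b·77 = 184.64.
At (197, -3): z = 176.9 − 0.5 + 184.64 = 361.0 m.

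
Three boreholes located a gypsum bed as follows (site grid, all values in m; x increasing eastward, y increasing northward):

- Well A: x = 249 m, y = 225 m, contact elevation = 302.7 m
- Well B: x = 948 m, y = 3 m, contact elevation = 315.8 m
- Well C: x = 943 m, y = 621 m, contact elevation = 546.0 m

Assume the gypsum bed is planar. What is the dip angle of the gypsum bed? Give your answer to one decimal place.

21.7°

Two edge vectors: Well A→Well B = (699, -222, 13.1), Well A→Well C = (694, 396, 243.3).
Normal n = (Well A→Well B) × (Well A→Well C) = (-59200.2, -160975.3, 430872).
So ∂z/∂x = −n_x/n_z = 0.13740 and ∂z/∂y = −n_y/n_z = 0.37360.
Gradient magnitude |∇z| = √(a² + b²) = √(0.01888 + 0.13958) = 0.39807.
True dip = arctan(0.39807) = 21.7°, dipping toward SSW (azimuth ≈ 200°).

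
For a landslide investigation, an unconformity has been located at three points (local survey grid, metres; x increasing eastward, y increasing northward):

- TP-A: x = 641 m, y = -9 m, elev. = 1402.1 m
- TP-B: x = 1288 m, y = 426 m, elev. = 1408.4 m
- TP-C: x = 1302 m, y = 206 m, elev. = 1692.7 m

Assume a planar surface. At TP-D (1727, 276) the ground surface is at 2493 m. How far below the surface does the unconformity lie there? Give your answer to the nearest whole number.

529 m

Two edge vectors: TP-A→TP-B = (647, 435, 6.3), TP-A→TP-C = (661, 215, 290.6).
Normal n = (TP-A→TP-B) × (TP-A→TP-C) = (125056.5, -183853.9, -148430).
So ∂z/∂x = −n_x/n_z = 0.84253 and ∂z/∂y = −n_y/n_z = −1.23866.
Intercept c from TP-A: 1402.1 − 540.06 − 11.15 = 850.89.
At (1727, 276): z_contact = 1455.0 − 341.9 + 850.89 = 1964.1 m.
Depth below ground = 2493 − 1964.1 = 529 m.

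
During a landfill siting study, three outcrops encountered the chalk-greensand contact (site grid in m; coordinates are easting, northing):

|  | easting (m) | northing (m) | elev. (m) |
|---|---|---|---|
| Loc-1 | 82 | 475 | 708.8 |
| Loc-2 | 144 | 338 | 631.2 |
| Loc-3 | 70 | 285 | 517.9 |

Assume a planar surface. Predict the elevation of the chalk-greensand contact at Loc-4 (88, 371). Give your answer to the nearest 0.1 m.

615.0 m

Two edge vectors: Loc-1→Loc-2 = (62, -137, -77.6), Loc-1→Loc-3 = (-12, -190, -190.9).
Normal n = (Loc-1→Loc-2) × (Loc-1→Loc-3) = (11409.3, 12767, -13424).
So ∂z/∂easting = −n_x/n_z = 0.84992 and ∂z/∂northing = −n_y/n_z = 0.95106.
Intercept c from Loc-1: 708.8 − 69.69 − 451.75 = 187.35.
At (88, 371): z = 74.8 + 352.8 + 187.35 = 615.0 m.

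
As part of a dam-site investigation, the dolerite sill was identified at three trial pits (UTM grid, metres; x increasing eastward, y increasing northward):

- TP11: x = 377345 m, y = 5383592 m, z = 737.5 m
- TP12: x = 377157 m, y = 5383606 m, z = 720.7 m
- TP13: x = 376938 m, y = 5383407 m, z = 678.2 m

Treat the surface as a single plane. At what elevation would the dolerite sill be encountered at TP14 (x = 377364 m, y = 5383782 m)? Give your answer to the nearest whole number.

760 m

Let the plane be z = a·x + b·y + c.
TP12−TP11: −188a + 14b = −16.8;  TP13−TP11: −407a − 185b = −59.3.
Solving gives a = 0.09729236, b = 0.10649736.
Then c = 737.5 − a·377345 − b·5383592 = −609313.60.
At (377364, 5383782): z = 36714.6 + 573358.6 − 609313.60 = 759.6 m.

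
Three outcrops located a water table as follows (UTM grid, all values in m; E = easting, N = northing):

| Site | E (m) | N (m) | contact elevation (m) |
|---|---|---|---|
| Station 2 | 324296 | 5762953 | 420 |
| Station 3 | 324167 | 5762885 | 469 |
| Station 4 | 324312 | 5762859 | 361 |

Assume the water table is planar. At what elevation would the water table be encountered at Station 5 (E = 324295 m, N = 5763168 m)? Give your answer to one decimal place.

Two edge vectors: Station 2→Station 3 = (-129, -68, 49), Station 2→Station 4 = (16, -94, -59).
Normal n = (Station 2→Station 3) × (Station 2→Station 4) = (8618, -6827, 13214).
So ∂z/∂E = −n_x/n_z = −0.652187074 and ∂z/∂N = −n_y/n_z = 0.516649009.
Intercept c from Station 2: 420 + 211501.66 − 2977423.95 = −2765502.29.
At (324295, 5763168): z = −211501.0 + 2977535.0 − 2765502.29 = 531.7 m.

531.7 m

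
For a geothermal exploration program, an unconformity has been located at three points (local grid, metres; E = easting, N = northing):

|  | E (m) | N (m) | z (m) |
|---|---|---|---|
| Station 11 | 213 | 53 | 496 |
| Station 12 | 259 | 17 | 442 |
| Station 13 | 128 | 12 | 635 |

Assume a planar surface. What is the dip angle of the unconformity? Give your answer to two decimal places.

Let the plane be z = a·E + b·N + c.
Station 12−Station 11: 46a − 36b = −54;  Station 13−Station 11: −85a − 41b = 139.
Solving gives a = −1.45936, b = −0.36474.
Gradient magnitude |∇z| = √(a² + b²) = √(2.12973 + 0.13303) = 1.50425.
True dip = arctan(1.50425) = 56.38°, dipping toward ENE (azimuth ≈ 076°).

56.38°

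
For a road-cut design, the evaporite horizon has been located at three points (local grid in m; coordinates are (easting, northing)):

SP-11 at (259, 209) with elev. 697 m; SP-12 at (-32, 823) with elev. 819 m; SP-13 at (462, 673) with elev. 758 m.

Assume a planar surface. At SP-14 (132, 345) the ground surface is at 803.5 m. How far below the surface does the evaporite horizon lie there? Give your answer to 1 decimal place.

Two edge vectors: SP-11→SP-12 = (-291, 614, 122), SP-11→SP-13 = (203, 464, 61).
Normal n = (SP-11→SP-12) × (SP-11→SP-13) = (-19154, 42517, -259666).
So ∂z/∂E = −n_x/n_z = −0.07376 and ∂z/∂N = −n_y/n_z = 0.16374.
Intercept c from SP-11: 697 + 19.10 − 34.22 = 681.88.
At (132, 345): z_contact = −9.74 + 56.49 + 681.88 = 728.64 m.
Depth below ground = 803.5 − 728.64 = 74.9 m.

74.9 m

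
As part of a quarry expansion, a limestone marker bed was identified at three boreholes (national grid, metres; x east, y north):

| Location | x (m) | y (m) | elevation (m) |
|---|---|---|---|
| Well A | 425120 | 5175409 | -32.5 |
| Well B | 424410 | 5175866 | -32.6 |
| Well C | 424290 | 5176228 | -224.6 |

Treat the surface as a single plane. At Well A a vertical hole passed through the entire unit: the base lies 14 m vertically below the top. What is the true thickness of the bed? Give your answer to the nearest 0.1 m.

Let the plane be z = a·x + b·y + c.
Well B−Well A: −710a + 457b = −0.1;  Well C−Well A: −830a + 819b = −192.1.
Solving gives a = −0.43381, b = −0.67419.
|∇z| = √(a²+b²) = 0.80170, so dip δ = arctan(0.80170) = 38.72°.
True thickness = vertical thickness × cos δ = 14 × cos 38.72° = 10.9 m.

10.9 m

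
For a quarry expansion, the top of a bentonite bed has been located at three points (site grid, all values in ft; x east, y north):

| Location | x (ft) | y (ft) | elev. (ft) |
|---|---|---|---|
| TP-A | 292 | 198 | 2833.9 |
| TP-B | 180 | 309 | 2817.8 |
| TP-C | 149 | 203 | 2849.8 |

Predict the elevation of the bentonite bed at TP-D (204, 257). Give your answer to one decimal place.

Two edge vectors: TP-A→TP-B = (-112, 111, -16.1), TP-A→TP-C = (-143, 5, 15.9).
Normal n = (TP-A→TP-B) × (TP-A→TP-C) = (1845.4, 4083.1, 15313).
So ∂z/∂x = −n_x/n_z = −0.12051 and ∂z/∂y = −n_y/n_z = −0.26664.
Intercept c from TP-A: 2833.9 + 35.19 + 52.80 = 2921.88.
At (204, 257): z = −24.6 − 68.5 + 2921.88 = 2828.8 ft.

2828.8 ft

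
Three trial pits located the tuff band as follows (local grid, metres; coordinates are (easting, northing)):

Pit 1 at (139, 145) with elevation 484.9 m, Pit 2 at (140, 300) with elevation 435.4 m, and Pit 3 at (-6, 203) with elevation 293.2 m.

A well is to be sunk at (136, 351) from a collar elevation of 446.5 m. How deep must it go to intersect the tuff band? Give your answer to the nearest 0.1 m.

Let the plane be z = a·E + b·N + c.
Pit 2−Pit 1: 1a + 155b = −49.5;  Pit 3−Pit 1: −145a + 58b = −191.7.
Solving gives a = 1.19125, b = −0.32704.
Then c = 484.9 − a·139 − b·145 = 366.74.
At (136, 351): z_contact = 162.01 − 114.79 + 366.74 = 413.96 m.
Depth below ground = 446.5 − 413.96 = 32.5 m.

32.5 m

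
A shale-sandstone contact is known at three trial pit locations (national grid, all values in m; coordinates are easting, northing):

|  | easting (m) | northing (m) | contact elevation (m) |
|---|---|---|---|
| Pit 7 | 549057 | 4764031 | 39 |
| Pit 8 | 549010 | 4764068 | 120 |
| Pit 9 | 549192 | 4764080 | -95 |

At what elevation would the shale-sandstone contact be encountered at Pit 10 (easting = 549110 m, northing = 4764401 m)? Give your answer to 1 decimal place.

Let the plane be z = a·easting + b·northing + c.
Pit 8−Pit 7: −47a + 37b = 81;  Pit 9−Pit 7: 135a + 49b = −134.
Solving gives a = −1.223211839, b = 0.635379556.
Then c = 39 − a·549057 − b·4764031 = −2355315.88.
At (549110, 4764401): z = −671677.9 + 3027203.0 − 2355315.88 = 209.3 m.

209.3 m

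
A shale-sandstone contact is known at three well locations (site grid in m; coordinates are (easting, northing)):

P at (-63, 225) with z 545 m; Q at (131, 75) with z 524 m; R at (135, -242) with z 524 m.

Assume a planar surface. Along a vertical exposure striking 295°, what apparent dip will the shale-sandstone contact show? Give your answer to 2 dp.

5.62°

Let the plane be z = a·E + b·N + c.
Q−P: 194a − 150b = −21;  R−P: 198a − 467b = −21.
Solving gives a = −0.10931, b = −0.00138.
Unit vector along 295° is (sin 295°, cos 295°) = (-0.9063, 0.4226).
Slope in that direction = a·(-0.9063) + b·(0.4226) = 0.09849.
Apparent dip = arctan|0.09849| = 5.62° (true dip is 6.2°, so apparent ≤ true as expected).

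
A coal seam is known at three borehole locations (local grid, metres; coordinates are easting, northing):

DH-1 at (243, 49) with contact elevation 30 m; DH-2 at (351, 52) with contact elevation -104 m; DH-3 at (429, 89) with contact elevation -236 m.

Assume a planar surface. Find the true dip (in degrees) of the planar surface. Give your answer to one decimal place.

Let the plane be z = a·easting + b·northing + c.
DH-2−DH-1: 108a + 3b = −134;  DH-3−DH-1: 186a + 40b = −266.
Solving gives a = −1.21265, b = −1.01116.
Gradient magnitude |∇z| = √(a² + b²) = √(1.47053 + 1.02245) = 1.57892.
True dip = arctan(1.57892) = 57.7°, dipping toward NE (azimuth ≈ 050°).

57.7°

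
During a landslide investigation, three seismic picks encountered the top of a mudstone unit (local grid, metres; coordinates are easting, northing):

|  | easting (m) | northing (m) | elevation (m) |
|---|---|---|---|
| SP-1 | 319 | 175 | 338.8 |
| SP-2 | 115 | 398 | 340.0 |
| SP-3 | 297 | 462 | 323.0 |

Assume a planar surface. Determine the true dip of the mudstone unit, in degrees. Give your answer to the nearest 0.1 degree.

5.4°

Two edge vectors: SP-1→SP-2 = (-204, 223, 1.2), SP-1→SP-3 = (-22, 287, -15.8).
Normal n = (SP-1→SP-2) × (SP-1→SP-3) = (-3867.8, -3249.6, -53642).
So ∂z/∂easting = −n_x/n_z = −0.07210 and ∂z/∂northing = −n_y/n_z = −0.06058.
Gradient magnitude |∇z| = √(a² + b²) = √(0.00520 + 0.00367) = 0.09417.
True dip = arctan(0.09417) = 5.4°, dipping toward NE (azimuth ≈ 050°).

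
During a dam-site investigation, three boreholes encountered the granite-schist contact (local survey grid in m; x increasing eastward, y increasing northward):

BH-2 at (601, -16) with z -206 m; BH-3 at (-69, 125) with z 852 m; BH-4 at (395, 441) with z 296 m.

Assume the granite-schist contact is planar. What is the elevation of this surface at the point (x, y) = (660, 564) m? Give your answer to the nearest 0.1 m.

Two edge vectors: BH-2→BH-3 = (-670, 141, 1058), BH-2→BH-4 = (-206, 457, 502).
Normal n = (BH-2→BH-3) × (BH-2→BH-4) = (-412724, 118392, -277144).
So ∂z/∂x = −n_x/n_z = −1.48920 and ∂z/∂y = −n_y/n_z = 0.42719.
Intercept c from BH-2: -206 + 895.01 + 6.83 = 695.85.
At (660, 564): z = −982.9 + 240.9 + 695.85 = -46.1 m.

-46.1 m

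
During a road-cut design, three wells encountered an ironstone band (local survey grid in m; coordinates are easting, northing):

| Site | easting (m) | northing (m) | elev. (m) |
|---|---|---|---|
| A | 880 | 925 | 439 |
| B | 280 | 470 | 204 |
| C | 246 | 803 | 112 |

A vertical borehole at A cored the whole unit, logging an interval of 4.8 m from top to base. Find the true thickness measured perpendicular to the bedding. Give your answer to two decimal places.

Two edge vectors: A→B = (-600, -455, -235), A→C = (-634, -122, -327).
Normal n = (A→B) × (A→C) = (120115, -47210, -215270).
So ∂z/∂easting = −n_x/n_z = 0.55797 and ∂z/∂northing = −n_y/n_z = −0.21931.
|∇z| = √(a²+b²) = 0.59952, so dip δ = arctan(0.59952) = 30.94°.
True thickness = vertical thickness × cos δ = 4.8 × cos 30.94° = 4.12 m.

4.12 m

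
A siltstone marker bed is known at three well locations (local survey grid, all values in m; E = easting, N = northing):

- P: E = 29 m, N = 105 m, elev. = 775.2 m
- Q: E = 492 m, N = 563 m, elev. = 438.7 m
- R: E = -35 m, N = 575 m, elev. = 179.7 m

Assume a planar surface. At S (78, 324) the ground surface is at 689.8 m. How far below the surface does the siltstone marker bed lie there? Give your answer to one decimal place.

Let the plane be z = a·E + b·N + c.
Q−P: 463a + 458b = −336.5;  R−P: −64a + 470b = −595.5.
Solving gives a = 0.46405, b = −1.20383.
Then c = 775.2 − a·29 − b·105 = 888.14.
At (78, 324): z_contact = 36.20 − 390.04 + 888.14 = 534.30 m.
Depth below ground = 689.8 − 534.30 = 155.5 m.

155.5 m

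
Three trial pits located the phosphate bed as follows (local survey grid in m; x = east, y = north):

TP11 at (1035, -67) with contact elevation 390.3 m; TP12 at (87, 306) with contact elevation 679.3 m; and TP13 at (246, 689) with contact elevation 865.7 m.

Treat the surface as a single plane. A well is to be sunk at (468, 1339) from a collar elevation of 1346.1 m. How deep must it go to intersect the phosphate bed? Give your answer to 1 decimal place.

Let the plane be z = a·x + b·y + c.
TP12−TP11: −948a + 373b = 289;  TP13−TP11: −789a + 756b = 475.4.
Solving gives a = −0.097445, b = 0.527138.
Then c = 390.3 − a·1035 − b·-67 = 526.47.
At (468, 1339): z_contact = −45.60 + 705.84 + 526.47 = 1186.71 m.
Depth below ground = 1346.1 − 1186.71 = 159.4 m.

159.4 m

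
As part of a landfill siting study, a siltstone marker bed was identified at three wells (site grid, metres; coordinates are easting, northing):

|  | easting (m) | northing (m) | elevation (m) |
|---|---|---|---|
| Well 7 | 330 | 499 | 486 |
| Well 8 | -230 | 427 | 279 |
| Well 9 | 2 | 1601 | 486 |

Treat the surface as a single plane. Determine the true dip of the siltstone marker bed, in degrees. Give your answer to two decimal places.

Two edge vectors: Well 7→Well 8 = (-560, -72, -207), Well 7→Well 9 = (-328, 1102, 0).
Normal n = (Well 7→Well 8) × (Well 7→Well 9) = (228114, 67896, -640736).
So ∂z/∂easting = −n_x/n_z = 0.35602 and ∂z/∂northing = −n_y/n_z = 0.10597.
Gradient magnitude |∇z| = √(a² + b²) = √(0.12675 + 0.01123) = 0.37145.
True dip = arctan(0.37145) = 20.38°, dipping toward WSW (azimuth ≈ 253°).

20.38°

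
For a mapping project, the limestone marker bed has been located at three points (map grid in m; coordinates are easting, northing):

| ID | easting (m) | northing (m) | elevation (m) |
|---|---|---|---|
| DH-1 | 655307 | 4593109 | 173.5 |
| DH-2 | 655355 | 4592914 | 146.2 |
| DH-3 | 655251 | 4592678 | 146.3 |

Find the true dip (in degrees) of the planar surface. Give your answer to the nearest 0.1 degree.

Let the plane be z = a·easting + b·northing + c.
DH-2−DH-1: 48a − 195b = −27.3;  DH-3−DH-1: −56a − 431b = −27.2.
Solving gives a = −0.20445, b = 0.08967.
Gradient magnitude |∇z| = √(a² + b²) = √(0.04180 + 0.00804) = 0.22325.
True dip = arctan(0.22325) = 12.6°, dipping toward ESE (azimuth ≈ 114°).

12.6°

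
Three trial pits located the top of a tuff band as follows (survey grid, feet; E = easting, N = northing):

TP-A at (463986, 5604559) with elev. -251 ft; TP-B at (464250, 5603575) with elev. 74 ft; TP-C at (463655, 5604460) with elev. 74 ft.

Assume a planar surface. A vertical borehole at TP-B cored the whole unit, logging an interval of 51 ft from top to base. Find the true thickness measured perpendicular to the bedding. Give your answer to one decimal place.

Let the plane be z = a·E + b·N + c.
TP-B−TP-A: 264a − 984b = 325;  TP-C−TP-A: −331a − 99b = 325.
Solving gives a = −0.81749, b = −0.54961.
|∇z| = √(a²+b²) = 0.98507, so dip δ = arctan(0.98507) = 44.57°.
True thickness = vertical thickness × cos δ = 51 × cos 44.57° = 36.3 ft.

36.3 ft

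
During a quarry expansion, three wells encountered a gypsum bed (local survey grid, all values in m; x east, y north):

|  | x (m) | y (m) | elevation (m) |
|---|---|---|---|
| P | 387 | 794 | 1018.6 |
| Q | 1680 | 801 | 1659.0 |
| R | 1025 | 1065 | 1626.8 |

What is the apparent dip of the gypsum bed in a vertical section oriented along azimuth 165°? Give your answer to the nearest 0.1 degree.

Two edge vectors: P→Q = (1293, 7, 640.4), P→R = (638, 271, 608.2).
Normal n = (P→Q) × (P→R) = (-169291, -377827.4, 345937).
So ∂z/∂x = −n_x/n_z = 0.48937 and ∂z/∂y = −n_y/n_z = 1.09219.
Unit vector along 165° is (sin 165°, cos 165°) = (0.2588, -0.9659).
Slope in that direction = a·(0.2588) + b·(-0.9659) = −0.92831.
Apparent dip = arctan|0.92831| = 42.9° (true dip is 50.1°, so apparent ≤ true as expected).

42.9°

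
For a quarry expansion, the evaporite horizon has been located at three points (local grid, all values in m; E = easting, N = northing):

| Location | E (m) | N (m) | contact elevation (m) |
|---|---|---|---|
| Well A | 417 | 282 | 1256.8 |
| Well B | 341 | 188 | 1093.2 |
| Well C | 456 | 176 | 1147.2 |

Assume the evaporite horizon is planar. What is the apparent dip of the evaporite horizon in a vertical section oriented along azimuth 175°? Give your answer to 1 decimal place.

50.1°

Two edge vectors: Well A→Well B = (-76, -94, -163.6), Well A→Well C = (39, -106, -109.6).
Normal n = (Well A→Well B) × (Well A→Well C) = (-7039.2, -14710, 11722).
So ∂z/∂E = −n_x/n_z = 0.60051 and ∂z/∂N = −n_y/n_z = 1.25491.
Unit vector along 175° is (sin 175°, cos 175°) = (0.0872, -0.9962).
Slope in that direction = a·(0.0872) + b·(-0.9962) = −1.19779.
Apparent dip = arctan|1.19779| = 50.1° (true dip is 54.3°, so apparent ≤ true as expected).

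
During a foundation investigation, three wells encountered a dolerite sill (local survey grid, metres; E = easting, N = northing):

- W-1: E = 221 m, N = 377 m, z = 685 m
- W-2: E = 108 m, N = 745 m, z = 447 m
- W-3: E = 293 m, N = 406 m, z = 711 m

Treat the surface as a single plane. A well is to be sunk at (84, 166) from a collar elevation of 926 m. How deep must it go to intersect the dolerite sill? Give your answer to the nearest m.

216 m

Let the plane be z = a·E + b·N + c.
W-2−W-1: −113a + 368b = −238;  W-3−W-1: 72a + 29b = 26.
Solving gives a = 0.55319, b = −0.47688.
Then c = 685 − a·221 − b·377 = 742.53.
At (84, 166): z_contact = 46.5 − 79.2 + 742.53 = 709.8 m.
Depth below ground = 926 − 709.8 = 216 m.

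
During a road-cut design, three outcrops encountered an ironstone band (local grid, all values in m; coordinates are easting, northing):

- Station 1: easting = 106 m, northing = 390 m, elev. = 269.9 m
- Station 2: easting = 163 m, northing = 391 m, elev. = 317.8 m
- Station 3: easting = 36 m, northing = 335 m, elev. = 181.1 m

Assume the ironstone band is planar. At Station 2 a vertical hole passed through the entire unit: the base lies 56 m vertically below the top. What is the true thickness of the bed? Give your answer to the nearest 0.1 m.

Two edge vectors: Station 1→Station 2 = (57, 1, 47.9), Station 1→Station 3 = (-70, -55, -88.8).
Normal n = (Station 1→Station 2) × (Station 1→Station 3) = (2545.7, 1708.6, -3065).
So ∂z/∂easting = −n_x/n_z = 0.83057 and ∂z/∂northing = −n_y/n_z = 0.55746.
|∇z| = √(a²+b²) = 1.00030, so dip δ = arctan(1.00030) = 45.01°.
True thickness = vertical thickness × cos δ = 56 × cos 45.01° = 39.6 m.

39.6 m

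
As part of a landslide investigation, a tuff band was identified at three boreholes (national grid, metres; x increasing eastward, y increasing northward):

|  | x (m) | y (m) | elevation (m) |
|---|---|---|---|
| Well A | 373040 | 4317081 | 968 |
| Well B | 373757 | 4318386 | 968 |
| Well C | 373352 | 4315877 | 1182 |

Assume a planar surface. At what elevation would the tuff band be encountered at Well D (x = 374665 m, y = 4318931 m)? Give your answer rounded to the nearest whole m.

1102 m

Let the plane be z = a·x + b·y + c.
Well B−Well A: 717a + 1305b = 0;  Well C−Well A: 312a − 1204b = 214.
Solving gives a = 0.21982356, b = −0.12077662.
Then c = 968 − a·373040 − b·4317081 = 440367.47.
At (374665, 4318931): z = 82360.2 − 521625.9 + 440367.47 = 1101.8 m.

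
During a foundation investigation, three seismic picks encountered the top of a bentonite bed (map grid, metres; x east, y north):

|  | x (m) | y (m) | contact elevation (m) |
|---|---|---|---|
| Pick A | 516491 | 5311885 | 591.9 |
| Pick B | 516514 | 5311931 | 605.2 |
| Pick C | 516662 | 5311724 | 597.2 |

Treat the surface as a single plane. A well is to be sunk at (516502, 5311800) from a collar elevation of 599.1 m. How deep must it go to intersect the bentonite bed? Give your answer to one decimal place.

20.7 m

Let the plane be z = a·x + b·y + c.
Pick B−Pick A: 23a + 46b = 13.3;  Pick C−Pick A: 171a − 161b = 5.3.
Solving gives a = 0.206163022, b = 0.186048924.
Then c = 591.9 − a·516491 − b·5311885 = −1094159.93.
At (516502, 5311800): z_contact = 106483.61 + 988254.67 − 1094159.93 = 578.35 m.
Depth below ground = 599.1 − 578.35 = 20.7 m.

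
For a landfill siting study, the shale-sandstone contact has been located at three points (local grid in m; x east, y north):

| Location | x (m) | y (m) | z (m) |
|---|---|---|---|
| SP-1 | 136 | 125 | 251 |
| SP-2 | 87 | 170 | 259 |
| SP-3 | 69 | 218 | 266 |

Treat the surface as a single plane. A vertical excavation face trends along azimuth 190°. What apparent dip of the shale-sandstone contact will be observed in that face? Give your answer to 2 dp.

Let the plane be z = a·x + b·y + c.
SP-2−SP-1: −49a + 45b = 8;  SP-3−SP-1: −67a + 93b = 15.
Solving gives a = −0.04475, b = 0.12905.
Unit vector along 190° is (sin 190°, cos 190°) = (-0.1736, -0.9848).
Slope in that direction = a·(-0.1736) + b·(-0.9848) = −0.11932.
Apparent dip = arctan|0.11932| = 6.80° (true dip is 7.8°, so apparent ≤ true as expected).

6.80°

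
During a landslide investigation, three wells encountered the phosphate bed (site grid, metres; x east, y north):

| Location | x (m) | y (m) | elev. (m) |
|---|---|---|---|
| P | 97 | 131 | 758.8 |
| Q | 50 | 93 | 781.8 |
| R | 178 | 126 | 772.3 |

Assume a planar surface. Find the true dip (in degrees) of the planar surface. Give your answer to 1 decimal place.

37.4°

Two edge vectors: P→Q = (-47, -38, 23), P→R = (81, -5, 13.5).
Normal n = (P→Q) × (P→R) = (-398, 2497.5, 3313).
So ∂z/∂x = −n_x/n_z = 0.12013 and ∂z/∂y = −n_y/n_z = −0.75385.
Gradient magnitude |∇z| = √(a² + b²) = √(0.01443 + 0.56829) = 0.76336.
True dip = arctan(0.76336) = 37.4°, dipping toward N (azimuth ≈ 351°).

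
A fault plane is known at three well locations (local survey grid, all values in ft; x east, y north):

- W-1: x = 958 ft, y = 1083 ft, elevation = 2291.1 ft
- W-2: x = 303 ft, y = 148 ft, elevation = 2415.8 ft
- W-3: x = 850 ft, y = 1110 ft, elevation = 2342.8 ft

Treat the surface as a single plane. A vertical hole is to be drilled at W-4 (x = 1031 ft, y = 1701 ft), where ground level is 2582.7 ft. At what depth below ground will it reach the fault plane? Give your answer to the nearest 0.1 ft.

217.2 ft

Two edge vectors: W-1→W-2 = (-655, -935, 124.7), W-1→W-3 = (-108, 27, 51.7).
Normal n = (W-1→W-2) × (W-1→W-3) = (-51706.4, 20395.9, -118665).
So ∂z/∂x = −n_x/n_z = −0.435734 and ∂z/∂y = −n_y/n_z = 0.171878.
Intercept c from W-1: 2291.1 + 417.43 − 186.14 = 2522.39.
At (1031, 1701): z_contact = −449.24 + 292.36 + 2522.39 = 2365.51 ft.
Depth below ground = 2582.7 − 2365.51 = 217.2 ft.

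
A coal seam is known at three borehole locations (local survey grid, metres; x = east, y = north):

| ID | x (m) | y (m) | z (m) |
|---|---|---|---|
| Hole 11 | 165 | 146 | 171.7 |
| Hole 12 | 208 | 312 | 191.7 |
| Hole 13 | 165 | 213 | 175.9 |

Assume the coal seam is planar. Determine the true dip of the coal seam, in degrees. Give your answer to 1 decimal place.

Let the plane be z = a·x + b·y + c.
Hole 12−Hole 11: 43a + 166b = 20;  Hole 13−Hole 11: 0a + 67b = 4.2.
Solving gives a = 0.22312, b = 0.06269.
Gradient magnitude |∇z| = √(a² + b²) = √(0.04978 + 0.00393) = 0.23176.
True dip = arctan(0.23176) = 13.0°, dipping toward WSW (azimuth ≈ 254°).

13.0°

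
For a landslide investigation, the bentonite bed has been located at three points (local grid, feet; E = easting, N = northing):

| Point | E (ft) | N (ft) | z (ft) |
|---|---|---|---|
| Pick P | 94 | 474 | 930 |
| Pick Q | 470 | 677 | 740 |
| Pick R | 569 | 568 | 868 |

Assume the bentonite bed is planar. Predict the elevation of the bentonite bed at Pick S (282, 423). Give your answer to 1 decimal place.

Let the plane be z = a·E + b·N + c.
Pick Q−Pick P: 376a + 203b = −190;  Pick R−Pick P: 475a + 94b = −62.
Solving gives a = 0.08634, b = −1.09589.
Then c = 930 − a·94 − b·474 = 1441.34.
At (282, 423): z = 24.3 − 463.6 + 1441.34 = 1002.1 ft.

1002.1 ft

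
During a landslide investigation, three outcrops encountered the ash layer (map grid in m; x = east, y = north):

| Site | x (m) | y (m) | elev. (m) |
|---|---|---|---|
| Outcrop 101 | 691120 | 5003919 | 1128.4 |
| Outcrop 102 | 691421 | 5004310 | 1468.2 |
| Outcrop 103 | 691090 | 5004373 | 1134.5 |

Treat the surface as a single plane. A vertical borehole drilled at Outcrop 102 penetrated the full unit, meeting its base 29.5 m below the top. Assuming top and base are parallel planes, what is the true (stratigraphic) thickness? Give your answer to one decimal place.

20.6 m

Let the plane be z = a·x + b·y + c.
Outcrop 102−Outcrop 101: 301a + 391b = 339.8;  Outcrop 103−Outcrop 101: −30a + 454b = 6.1.
Solving gives a = 1.02359, b = 0.08107.
|∇z| = √(a²+b²) = 1.02679, so dip δ = arctan(1.02679) = 45.76°.
True thickness = vertical thickness × cos δ = 29.5 × cos 45.76° = 20.6 m.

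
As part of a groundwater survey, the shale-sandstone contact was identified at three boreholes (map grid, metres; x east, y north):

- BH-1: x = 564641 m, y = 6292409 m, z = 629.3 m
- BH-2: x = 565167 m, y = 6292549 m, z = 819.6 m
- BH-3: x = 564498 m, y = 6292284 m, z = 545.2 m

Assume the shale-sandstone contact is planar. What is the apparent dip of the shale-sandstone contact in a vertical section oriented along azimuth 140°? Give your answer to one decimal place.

Let the plane be z = a·x + b·y + c.
BH-2−BH-1: 526a + 140b = 190.3;  BH-3−BH-1: −143a − 125b = −84.1.
Solving gives a = 0.26271, b = 0.37227.
Unit vector along 140° is (sin 140°, cos 140°) = (0.6428, -0.7660).
Slope in that direction = a·(0.6428) + b·(-0.7660) = −0.11631.
Apparent dip = arctan|0.11631| = 6.6° (true dip is 24.5°, so apparent ≤ true as expected).

6.6°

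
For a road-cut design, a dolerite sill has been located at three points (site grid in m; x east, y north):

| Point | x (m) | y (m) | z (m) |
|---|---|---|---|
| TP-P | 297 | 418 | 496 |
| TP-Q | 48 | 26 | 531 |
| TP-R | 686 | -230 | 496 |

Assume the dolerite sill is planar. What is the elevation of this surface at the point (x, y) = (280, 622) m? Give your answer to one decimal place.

488.4 m

Two edge vectors: TP-P→TP-Q = (-249, -392, 35), TP-P→TP-R = (389, -648, 0).
Normal n = (TP-P→TP-Q) × (TP-P→TP-R) = (22680, 13615, 313840).
So ∂z/∂x = −n_x/n_z = −0.07227 and ∂z/∂y = −n_y/n_z = −0.04338.
Intercept c from TP-P: 496 + 21.46 + 18.13 = 535.60.
At (280, 622): z = −20.2 − 27.0 + 535.60 = 488.4 m.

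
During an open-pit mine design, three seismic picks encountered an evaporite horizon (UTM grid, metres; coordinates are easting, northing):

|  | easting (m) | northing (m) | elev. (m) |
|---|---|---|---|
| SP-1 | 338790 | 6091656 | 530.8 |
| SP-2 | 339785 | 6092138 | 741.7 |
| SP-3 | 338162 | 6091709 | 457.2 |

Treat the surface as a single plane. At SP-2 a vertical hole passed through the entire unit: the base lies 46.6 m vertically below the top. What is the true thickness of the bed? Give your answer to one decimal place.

Two edge vectors: SP-1→SP-2 = (995, 482, 210.9), SP-1→SP-3 = (-628, 53, -73.6).
Normal n = (SP-1→SP-2) × (SP-1→SP-3) = (-46652.9, -59213.2, 355431).
So ∂z/∂easting = −n_x/n_z = 0.13126 and ∂z/∂northing = −n_y/n_z = 0.16660.
|∇z| = √(a²+b²) = 0.21209, so dip δ = arctan(0.21209) = 11.97°.
True thickness = vertical thickness × cos δ = 46.6 × cos 11.97° = 45.6 m.

45.6 m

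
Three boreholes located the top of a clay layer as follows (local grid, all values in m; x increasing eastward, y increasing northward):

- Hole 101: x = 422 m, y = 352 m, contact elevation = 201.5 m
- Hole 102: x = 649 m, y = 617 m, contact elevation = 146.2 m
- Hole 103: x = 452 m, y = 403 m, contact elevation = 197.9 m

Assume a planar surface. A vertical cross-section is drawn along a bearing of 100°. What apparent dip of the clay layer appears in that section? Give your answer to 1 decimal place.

28.7°

Two edge vectors: Hole 101→Hole 102 = (227, 265, -55.3), Hole 101→Hole 103 = (30, 51, -3.6).
Normal n = (Hole 101→Hole 102) × (Hole 101→Hole 103) = (1866.3, -841.8, 3627).
So ∂z/∂x = −n_x/n_z = −0.51456 and ∂z/∂y = −n_y/n_z = 0.23209.
Unit vector along 100° is (sin 100°, cos 100°) = (0.9848, -0.1736).
Slope in that direction = a·(0.9848) + b·(-0.1736) = −0.54704.
Apparent dip = arctan|0.54704| = 28.7° (true dip is 29.4°, so apparent ≤ true as expected).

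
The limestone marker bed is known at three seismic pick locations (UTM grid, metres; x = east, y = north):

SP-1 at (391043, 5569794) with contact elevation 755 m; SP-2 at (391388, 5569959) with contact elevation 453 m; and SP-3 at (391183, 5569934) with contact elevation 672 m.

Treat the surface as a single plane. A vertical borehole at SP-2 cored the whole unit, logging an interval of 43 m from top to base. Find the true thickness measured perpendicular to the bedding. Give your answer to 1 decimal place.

Two edge vectors: SP-1→SP-2 = (345, 165, -302), SP-1→SP-3 = (140, 140, -83).
Normal n = (SP-1→SP-2) × (SP-1→SP-3) = (28585, -13645, 25200).
So ∂z/∂x = −n_x/n_z = −1.13433 and ∂z/∂y = −n_y/n_z = 0.54147.
|∇z| = √(a²+b²) = 1.25693, so dip δ = arctan(1.25693) = 51.49°.
True thickness = vertical thickness × cos δ = 43 × cos 51.49° = 26.8 m.

26.8 m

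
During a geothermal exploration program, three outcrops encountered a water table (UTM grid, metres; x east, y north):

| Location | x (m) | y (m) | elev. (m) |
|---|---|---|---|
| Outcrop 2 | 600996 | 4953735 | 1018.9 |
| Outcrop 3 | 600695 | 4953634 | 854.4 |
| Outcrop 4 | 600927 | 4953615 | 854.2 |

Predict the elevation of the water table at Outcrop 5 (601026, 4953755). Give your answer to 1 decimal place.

Two edge vectors: Outcrop 2→Outcrop 3 = (-301, -101, -164.5), Outcrop 2→Outcrop 4 = (-69, -120, -164.7).
Normal n = (Outcrop 2→Outcrop 3) × (Outcrop 2→Outcrop 4) = (-3105.3, -38224.2, 29151).
So ∂z/∂x = −n_x/n_z = 0.106524648 and ∂z/∂y = −n_y/n_z = 1.311248328.
Intercept c from Outcrop 2: 1018.9 − 64020.89 − 6495576.73 = −6558578.72.
At (601026, 4953755): z = 64024.1 + 6495603.0 − 6558578.72 = 1048.3 m.

1048.3 m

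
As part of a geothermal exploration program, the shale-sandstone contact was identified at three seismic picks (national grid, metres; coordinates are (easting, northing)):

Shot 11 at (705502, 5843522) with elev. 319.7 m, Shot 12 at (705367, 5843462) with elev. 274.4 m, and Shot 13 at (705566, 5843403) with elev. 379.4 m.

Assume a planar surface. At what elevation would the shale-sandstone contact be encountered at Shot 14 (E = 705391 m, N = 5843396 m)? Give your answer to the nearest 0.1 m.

Let the plane be z = a·E + b·N + c.
Shot 12−Shot 11: −135a − 60b = −45.3;  Shot 13−Shot 11: 64a − 119b = 59.7.
Solving gives a = 0.450776187, b = −0.259246420.
Then c = 319.7 − a·705502 − b·5843522 = 1197208.36.
At (705391, 5843396): z = 317973.5 − 1514879.5 + 1197208.36 = 302.3 m.

302.3 m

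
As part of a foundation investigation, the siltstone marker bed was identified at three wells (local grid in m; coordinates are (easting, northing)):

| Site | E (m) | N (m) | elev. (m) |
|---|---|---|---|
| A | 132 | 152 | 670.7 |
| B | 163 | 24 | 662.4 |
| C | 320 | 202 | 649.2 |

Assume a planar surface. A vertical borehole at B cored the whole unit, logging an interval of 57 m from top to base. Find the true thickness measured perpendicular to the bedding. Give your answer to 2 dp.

56.54 m

Let the plane be z = a·E + b·N + c.
B−A: 31a − 128b = −8.3;  C−A: 188a + 50b = −21.5.
Solving gives a = −0.12364, b = 0.03490.
|∇z| = √(a²+b²) = 0.12847, so dip δ = arctan(0.12847) = 7.32°.
True thickness = vertical thickness × cos δ = 57 × cos 7.32° = 56.54 m.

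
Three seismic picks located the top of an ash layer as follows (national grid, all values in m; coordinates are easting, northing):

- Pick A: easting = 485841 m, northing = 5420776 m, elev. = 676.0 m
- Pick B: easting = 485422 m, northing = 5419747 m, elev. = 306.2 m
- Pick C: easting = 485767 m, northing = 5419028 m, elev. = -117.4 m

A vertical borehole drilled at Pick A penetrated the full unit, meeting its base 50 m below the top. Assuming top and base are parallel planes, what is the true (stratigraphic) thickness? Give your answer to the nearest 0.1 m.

Let the plane be z = a·easting + b·northing + c.
Pick B−Pick A: −419a − 1029b = −369.8;  Pick C−Pick A: −74a − 1748b = −793.4.
Solving gives a = −0.25904, b = 0.46486.
|∇z| = √(a²+b²) = 0.53216, so dip δ = arctan(0.53216) = 28.02°.
True thickness = vertical thickness × cos δ = 50 × cos 28.02° = 44.1 m.

44.1 m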